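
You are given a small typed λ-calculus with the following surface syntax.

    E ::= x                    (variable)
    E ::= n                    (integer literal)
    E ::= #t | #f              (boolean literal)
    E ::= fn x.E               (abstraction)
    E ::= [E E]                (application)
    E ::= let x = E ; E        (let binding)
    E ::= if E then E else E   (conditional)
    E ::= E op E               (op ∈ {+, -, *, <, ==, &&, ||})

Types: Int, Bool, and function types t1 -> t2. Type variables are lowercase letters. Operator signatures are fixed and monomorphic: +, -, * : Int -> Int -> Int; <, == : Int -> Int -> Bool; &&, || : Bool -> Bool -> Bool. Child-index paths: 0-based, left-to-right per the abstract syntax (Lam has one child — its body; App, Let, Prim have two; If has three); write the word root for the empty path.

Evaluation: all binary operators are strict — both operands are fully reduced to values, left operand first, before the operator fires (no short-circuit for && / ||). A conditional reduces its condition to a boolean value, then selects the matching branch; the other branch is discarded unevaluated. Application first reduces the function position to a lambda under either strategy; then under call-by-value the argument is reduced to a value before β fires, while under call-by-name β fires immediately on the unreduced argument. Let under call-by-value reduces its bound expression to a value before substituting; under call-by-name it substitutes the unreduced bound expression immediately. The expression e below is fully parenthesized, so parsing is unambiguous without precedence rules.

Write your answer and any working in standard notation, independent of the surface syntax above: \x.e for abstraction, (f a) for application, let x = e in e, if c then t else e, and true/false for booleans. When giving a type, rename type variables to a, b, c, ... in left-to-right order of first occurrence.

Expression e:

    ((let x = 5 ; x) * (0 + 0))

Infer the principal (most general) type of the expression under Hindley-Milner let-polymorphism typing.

Answer: Int

Trace:
let x : Int
x : Int
  unify Int ~ Int
  unify Int ~ Int
  unify Int ~ Int
  unify Int ~ Int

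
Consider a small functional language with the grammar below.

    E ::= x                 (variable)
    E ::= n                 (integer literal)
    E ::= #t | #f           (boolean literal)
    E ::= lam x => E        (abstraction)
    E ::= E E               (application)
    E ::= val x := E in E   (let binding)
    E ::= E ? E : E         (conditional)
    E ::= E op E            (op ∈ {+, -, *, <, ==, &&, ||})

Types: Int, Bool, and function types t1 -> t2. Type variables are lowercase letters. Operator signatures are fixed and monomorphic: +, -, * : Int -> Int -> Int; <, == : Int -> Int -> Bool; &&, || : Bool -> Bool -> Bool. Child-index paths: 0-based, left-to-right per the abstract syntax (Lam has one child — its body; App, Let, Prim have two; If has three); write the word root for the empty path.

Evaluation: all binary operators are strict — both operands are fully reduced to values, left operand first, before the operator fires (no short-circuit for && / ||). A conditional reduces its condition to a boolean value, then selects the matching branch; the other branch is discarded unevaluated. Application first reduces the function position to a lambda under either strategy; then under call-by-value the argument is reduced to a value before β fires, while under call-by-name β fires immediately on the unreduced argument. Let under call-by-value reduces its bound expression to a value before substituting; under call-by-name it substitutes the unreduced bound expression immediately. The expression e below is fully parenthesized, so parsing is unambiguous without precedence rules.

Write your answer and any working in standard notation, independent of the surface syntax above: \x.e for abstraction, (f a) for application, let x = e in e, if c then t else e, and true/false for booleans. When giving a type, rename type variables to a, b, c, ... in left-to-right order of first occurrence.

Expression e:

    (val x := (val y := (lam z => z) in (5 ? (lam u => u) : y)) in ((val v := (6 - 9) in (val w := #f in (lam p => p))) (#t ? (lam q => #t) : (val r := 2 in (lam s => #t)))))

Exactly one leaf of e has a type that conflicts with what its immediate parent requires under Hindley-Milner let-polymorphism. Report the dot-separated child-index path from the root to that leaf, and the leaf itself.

Trace:
z : a
\z._ : a -> a
let y : forall. a -> a
  unify Int ~ Bool
  FAIL: mismatch Int ~ Bool

Answer: 0.1.0 : 5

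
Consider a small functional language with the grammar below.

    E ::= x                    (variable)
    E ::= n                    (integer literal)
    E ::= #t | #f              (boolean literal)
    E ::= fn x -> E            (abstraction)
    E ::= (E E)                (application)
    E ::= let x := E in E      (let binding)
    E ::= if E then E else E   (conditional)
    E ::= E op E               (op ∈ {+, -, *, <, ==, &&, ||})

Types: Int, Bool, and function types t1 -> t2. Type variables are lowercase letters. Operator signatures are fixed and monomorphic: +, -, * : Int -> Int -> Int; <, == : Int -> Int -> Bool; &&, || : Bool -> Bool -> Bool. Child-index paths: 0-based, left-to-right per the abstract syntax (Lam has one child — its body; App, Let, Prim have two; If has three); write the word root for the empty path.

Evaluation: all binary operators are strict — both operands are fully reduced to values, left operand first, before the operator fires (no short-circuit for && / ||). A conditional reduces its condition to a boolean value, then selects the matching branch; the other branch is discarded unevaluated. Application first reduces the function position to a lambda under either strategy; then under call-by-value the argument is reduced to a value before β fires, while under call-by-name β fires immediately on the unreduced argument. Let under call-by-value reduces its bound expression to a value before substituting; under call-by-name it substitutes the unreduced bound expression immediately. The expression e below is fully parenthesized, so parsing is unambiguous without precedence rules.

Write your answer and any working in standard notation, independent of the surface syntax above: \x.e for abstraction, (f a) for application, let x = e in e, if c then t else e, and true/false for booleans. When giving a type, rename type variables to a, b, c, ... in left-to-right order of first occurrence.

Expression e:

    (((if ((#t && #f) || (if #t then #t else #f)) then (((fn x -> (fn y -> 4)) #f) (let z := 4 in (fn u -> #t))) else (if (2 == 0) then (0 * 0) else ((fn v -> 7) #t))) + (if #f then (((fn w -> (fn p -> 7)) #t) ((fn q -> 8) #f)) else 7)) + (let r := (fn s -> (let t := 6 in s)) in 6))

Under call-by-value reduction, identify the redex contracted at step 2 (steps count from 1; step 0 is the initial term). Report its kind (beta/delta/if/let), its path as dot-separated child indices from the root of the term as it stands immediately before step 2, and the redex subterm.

Working:
step 0: (((if ((true && false) || (if true then true else false)) then (((\x.(\y.4)) false) (let z = 4 in (\u.true))) else (if (2 == 0) then (0 * 0) else ((\v.7) true))) + (if false then (((\w.(\p.7)) true) ((\q.8) false)) else 7)) + (let r = (\s.(let t = 6 in s)) in 6))
step 1: [delta@0.0.0.0] (((if (false || (if true then true else false)) then (((\x.(\y.4)) false) (let z = 4 in (\u.true))) else (if (2 == 0) then (0 * 0) else ((\v.7) true))) + (if false then (((\w.(\p.7)) true) ((\q.8) false)) else 7)) + (let r = (\s.(let t = 6 in s)) in 6))
step 2: [if@0.0.0.1] (((if (false || true) then (((\x.(\y.4)) false) (let z = 4 in (\u.true))) else (if (2 == 0) then (0 * 0) else ((\v.7) true))) + (if false then (((\w.(\p.7)) true) ((\q.8) false)) else 7)) + (let r = (\s.(let t = 6 in s)) in 6))

Answer: if at 0.0.0.1 : (if true then true else false)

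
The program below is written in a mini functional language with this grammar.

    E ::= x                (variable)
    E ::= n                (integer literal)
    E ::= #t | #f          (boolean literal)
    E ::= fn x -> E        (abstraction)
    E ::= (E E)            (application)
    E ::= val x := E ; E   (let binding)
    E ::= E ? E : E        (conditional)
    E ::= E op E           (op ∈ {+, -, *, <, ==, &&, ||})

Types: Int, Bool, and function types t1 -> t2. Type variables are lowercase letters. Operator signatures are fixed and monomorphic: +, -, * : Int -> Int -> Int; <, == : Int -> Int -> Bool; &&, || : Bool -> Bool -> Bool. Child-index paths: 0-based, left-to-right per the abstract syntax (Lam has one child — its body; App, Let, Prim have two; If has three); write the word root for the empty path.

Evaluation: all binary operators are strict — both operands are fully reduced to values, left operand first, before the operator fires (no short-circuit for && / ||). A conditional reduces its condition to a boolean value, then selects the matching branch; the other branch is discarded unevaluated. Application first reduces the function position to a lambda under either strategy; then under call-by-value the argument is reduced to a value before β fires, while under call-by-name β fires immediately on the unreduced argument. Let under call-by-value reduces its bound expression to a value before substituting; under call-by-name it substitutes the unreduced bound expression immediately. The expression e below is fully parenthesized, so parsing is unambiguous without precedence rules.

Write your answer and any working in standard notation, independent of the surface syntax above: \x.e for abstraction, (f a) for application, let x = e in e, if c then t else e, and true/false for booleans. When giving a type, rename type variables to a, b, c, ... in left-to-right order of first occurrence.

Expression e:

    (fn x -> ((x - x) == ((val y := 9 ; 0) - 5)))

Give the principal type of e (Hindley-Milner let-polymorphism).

Working:
x : a
  unify a ~ Int
x : Int
  unify Int ~ Int
  unify Int ~ Int
let y : Int
  unify Int ~ Int
  unify Int ~ Int
  unify Int ~ Int
\x._ : Int -> Bool

Answer: Int -> Bool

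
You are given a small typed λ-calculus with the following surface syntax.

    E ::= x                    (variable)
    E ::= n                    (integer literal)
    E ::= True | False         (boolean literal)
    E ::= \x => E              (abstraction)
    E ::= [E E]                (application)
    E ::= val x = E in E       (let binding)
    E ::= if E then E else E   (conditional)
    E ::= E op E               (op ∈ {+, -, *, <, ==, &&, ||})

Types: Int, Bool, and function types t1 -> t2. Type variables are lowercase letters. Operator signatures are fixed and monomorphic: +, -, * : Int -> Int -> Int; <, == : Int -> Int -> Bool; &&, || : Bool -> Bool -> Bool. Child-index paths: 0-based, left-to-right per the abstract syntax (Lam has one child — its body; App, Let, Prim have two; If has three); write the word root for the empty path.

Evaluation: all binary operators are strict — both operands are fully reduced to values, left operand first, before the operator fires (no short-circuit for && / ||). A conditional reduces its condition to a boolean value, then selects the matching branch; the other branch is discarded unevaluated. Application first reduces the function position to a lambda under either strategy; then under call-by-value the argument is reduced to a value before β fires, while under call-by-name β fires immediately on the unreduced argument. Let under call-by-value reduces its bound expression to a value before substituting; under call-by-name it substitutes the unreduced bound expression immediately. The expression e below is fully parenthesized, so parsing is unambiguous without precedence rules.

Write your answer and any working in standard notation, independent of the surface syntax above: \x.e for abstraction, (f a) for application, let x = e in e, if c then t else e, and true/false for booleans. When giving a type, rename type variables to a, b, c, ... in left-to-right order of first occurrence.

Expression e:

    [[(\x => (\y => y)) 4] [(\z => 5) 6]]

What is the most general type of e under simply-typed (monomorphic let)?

Derivation:
y : b
\y._ : b -> b
\x._ : a -> b -> b
  unify a -> b -> b ~ Int -> c
  unify a ~ Int
  unify b -> b ~ c
_ _ : b -> b
\z._ : d -> Int
  unify d -> Int ~ Int -> e
  unify d ~ Int
  unify Int ~ e
_ _ : Int
  unify b -> b ~ Int -> f
  unify b ~ Int
  unify Int ~ f
_ _ : Int

Answer: Int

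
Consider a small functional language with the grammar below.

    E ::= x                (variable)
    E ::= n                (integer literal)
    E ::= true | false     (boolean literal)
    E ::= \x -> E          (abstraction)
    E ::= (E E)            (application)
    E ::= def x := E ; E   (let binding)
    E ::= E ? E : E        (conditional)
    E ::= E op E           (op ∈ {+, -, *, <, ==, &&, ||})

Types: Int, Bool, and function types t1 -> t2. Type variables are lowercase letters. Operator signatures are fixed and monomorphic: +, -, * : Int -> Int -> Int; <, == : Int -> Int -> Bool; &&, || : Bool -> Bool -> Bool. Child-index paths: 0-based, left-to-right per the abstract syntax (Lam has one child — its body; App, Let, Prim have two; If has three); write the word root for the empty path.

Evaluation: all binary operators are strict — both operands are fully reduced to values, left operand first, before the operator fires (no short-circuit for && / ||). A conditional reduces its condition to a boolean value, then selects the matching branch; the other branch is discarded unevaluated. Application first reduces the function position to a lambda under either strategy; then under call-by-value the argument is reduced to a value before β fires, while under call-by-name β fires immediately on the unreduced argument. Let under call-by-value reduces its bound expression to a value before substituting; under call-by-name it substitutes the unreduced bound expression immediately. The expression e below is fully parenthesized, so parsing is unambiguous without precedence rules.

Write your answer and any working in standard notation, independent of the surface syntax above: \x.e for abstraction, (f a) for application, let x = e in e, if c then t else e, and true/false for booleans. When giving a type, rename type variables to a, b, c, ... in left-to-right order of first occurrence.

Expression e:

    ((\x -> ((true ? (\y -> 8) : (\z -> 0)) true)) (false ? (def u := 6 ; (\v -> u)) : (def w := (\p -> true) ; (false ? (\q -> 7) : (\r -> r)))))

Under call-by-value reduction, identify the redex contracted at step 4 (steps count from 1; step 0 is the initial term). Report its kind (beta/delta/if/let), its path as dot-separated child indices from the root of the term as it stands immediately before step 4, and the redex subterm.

Answer: beta at root : ((\x.((if true then (\y.8) else (\z.0)) true)) (\r.r))

Trace:
step 0: ((\x.((if true then (\y.8) else (\z.0)) true)) (if false then (let u = 6 in (\v.u)) else (let w = (\p.true) in (if false then (\q.7) else (\r.r)))))
step 1: [if@1] ((\x.((if true then (\y.8) else (\z.0)) true)) (let w = (\p.true) in (if false then (\q.7) else (\r.r))))
step 2: [let@1] ((\x.((if true then (\y.8) else (\z.0)) true)) (if false then (\q.7) else (\r.r)))
step 3: [if@1] ((\x.((if true then (\y.8) else (\z.0)) true)) (\r.r))
step 4: [beta@root] ((if true then (\y.8) else (\z.0)) true)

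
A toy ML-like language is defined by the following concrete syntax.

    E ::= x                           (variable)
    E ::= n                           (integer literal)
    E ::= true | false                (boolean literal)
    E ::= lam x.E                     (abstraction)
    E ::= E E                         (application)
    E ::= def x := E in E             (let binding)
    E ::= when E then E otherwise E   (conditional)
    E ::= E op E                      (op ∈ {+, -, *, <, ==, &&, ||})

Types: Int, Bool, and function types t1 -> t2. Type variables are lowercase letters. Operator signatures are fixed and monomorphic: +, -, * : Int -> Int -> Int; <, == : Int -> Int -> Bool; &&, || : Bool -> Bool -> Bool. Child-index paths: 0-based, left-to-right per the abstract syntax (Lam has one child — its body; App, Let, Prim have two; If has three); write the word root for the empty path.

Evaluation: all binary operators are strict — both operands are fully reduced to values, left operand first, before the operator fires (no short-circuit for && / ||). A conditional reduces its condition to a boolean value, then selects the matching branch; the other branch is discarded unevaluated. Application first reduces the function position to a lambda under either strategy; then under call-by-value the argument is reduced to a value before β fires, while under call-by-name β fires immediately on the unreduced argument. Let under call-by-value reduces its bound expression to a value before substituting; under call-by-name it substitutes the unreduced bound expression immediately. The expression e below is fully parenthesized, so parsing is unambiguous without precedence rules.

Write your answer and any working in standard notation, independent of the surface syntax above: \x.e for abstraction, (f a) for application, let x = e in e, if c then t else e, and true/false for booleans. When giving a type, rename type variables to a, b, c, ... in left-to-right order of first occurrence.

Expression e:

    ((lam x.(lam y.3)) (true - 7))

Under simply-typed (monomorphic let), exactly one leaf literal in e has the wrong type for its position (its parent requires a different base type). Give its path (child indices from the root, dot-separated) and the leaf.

Working:
\y._ : b -> Int
\x._ : a -> b -> Int
  unify Bool ~ Int
  FAIL: mismatch Bool ~ Int

Answer: 1.0 : true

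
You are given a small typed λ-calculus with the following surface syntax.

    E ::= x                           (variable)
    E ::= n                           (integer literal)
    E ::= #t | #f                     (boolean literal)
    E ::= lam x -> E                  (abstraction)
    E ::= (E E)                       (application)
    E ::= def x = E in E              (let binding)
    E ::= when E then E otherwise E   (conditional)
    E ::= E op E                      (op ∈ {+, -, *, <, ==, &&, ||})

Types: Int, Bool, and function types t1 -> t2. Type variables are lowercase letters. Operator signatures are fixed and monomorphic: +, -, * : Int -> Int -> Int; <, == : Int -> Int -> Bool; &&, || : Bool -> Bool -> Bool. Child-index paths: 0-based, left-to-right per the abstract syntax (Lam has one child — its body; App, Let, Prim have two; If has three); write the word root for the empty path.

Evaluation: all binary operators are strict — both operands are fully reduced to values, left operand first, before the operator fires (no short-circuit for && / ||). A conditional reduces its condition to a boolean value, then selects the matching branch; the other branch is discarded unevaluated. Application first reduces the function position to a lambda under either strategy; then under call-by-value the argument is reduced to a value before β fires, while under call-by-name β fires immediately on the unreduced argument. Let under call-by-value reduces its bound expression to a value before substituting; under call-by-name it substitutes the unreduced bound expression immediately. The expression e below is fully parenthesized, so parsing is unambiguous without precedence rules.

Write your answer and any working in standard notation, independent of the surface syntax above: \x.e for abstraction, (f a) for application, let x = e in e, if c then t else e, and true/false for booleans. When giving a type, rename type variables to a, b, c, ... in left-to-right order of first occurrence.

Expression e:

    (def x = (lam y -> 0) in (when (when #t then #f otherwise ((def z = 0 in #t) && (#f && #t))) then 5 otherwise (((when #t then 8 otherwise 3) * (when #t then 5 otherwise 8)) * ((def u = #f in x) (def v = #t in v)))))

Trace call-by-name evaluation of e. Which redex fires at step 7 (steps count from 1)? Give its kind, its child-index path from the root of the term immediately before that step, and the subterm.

Derivation:
step 0: (let x = (\y.0) in (if (if true then false else ((let z = 0 in true) && (false && true))) then 5 else (((if true then 8 else 3) * (if true then 5 else 8)) * ((let u = false in x) (let v = true in v)))))
step 1: [let@root] (if (if true then false else ((let z = 0 in true) && (false && true))) then 5 else (((if true then 8 else 3) * (if true then 5 else 8)) * ((let u = false in (\y.0)) (let v = true in v))))
step 2: [if@0] (if false then 5 else (((if true then 8 else 3) * (if true then 5 else 8)) * ((let u = false in (\y.0)) (let v = true in v))))
step 3: [if@root] (((if true then 8 else 3) * (if true then 5 else 8)) * ((let u = false in (\y.0)) (let v = true in v)))
step 4: [if@0.0] ((8 * (if true then 5 else 8)) * ((let u = false in (\y.0)) (let v = true in v)))
step 5: [if@0.1] ((8 * 5) * ((let u = false in (\y.0)) (let v = true in v)))
step 6: [delta@0] (40 * ((let u = false in (\y.0)) (let v = true in v)))
step 7: [let@1.0] (40 * ((\y.0) (let v = true in v)))

Answer: let at 1.0 : (let u = false in (\y.0))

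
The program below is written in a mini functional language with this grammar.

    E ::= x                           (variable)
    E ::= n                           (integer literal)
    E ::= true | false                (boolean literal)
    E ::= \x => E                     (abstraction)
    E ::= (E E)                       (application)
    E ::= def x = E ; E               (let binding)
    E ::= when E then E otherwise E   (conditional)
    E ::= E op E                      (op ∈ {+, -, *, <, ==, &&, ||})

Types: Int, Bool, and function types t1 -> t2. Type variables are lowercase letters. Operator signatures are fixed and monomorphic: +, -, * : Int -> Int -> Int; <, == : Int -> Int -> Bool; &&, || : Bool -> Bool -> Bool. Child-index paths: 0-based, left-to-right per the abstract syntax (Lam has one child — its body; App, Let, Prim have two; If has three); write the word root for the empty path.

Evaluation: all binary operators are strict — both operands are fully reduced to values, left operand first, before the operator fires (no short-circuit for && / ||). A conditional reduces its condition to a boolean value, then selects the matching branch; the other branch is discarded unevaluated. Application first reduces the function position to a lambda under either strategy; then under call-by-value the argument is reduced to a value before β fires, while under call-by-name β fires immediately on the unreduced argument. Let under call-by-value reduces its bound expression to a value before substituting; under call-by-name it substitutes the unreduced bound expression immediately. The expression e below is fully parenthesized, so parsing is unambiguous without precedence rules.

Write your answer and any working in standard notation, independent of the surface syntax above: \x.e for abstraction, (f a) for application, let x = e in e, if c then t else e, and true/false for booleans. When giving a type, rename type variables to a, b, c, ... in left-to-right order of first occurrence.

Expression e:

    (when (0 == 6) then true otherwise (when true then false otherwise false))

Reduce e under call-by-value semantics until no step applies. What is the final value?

Answer: false

Derivation:
step 0: (if (0 == 6) then true else (if true then false else false))
step 1: [delta@0] (if false then true else (if true then false else false))
step 2: [if@root] (if true then false else false)
step 3: [if@root] false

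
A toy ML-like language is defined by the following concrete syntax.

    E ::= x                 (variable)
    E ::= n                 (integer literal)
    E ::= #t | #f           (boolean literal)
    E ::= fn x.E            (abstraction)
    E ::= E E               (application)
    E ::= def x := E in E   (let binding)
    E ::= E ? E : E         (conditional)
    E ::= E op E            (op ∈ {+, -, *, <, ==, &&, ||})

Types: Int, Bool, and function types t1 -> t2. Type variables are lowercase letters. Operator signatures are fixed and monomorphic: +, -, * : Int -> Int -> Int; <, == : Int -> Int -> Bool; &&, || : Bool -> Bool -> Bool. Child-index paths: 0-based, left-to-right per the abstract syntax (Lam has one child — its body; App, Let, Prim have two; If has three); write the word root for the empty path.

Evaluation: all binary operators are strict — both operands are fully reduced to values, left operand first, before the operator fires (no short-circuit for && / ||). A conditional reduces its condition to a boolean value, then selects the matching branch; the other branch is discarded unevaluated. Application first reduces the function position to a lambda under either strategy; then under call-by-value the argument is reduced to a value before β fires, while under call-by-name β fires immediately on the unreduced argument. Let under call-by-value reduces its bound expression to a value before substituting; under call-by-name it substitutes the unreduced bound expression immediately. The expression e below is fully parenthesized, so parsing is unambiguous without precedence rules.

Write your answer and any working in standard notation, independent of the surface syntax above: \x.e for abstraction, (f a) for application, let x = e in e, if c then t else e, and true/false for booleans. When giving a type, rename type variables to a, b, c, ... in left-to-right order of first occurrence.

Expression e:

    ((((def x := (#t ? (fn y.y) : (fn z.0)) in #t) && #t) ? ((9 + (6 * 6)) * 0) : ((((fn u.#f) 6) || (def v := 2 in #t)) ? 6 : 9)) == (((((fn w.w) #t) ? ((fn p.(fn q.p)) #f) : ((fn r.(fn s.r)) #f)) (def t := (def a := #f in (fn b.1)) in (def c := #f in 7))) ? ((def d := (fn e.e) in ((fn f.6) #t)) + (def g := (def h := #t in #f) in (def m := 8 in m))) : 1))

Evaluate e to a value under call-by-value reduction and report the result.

Trace:
step 0: ((if ((let x = (if true then (\y.y) else (\z.0)) in true) && true) then ((9 + (6 * 6)) * 0) else (if (((\u.false) 6) || (let v = 2 in true)) then 6 else 9)) == (if ((if ((\w.w) true) then ((\p.(\q.p)) false) else ((\r.(\s.r)) false)) (let t = (let a = false in (\b.1)) in (let c = false in 7))) then ((let d = (\e.e) in ((\f.6) true)) + (let g = (let h = true in false) in (let m = 8 in m))) else 1))
step 1: [if@0.0.0.0] ((if ((let x = (\y.y) in true) && true) then ((9 + (6 * 6)) * 0) else (if (((\u.false) 6) || (let v = 2 in true)) then 6 else 9)) == (if ((if ((\w.w) true) then ((\p.(\q.p)) false) else ((\r.(\s.r)) false)) (let t = (let a = false in (\b.1)) in (let c = false in 7))) then ((let d = (\e.e) in ((\f.6) true)) + (let g = (let h = true in false) in (let m = 8 in m))) else 1))
step 2: [let@0.0.0] ((if (true && true) then ((9 + (6 * 6)) * 0) else (if (((\u.false) 6) || (let v = 2 in true)) then 6 else 9)) == (if ((if ((\w.w) true) then ((\p.(\q.p)) false) else ((\r.(\s.r)) false)) (let t = (let a = false in (\b.1)) in (let c = false in 7))) then ((let d = (\e.e) in ((\f.6) true)) + (let g = (let h = true in false) in (let m = 8 in m))) else 1))
step 3: [delta@0.0] ((if true then ((9 + (6 * 6)) * 0) else (if (((\u.false) 6) || (let v = 2 in true)) then 6 else 9)) == (if ((if ((\w.w) true) then ((\p.(\q.p)) false) else ((\r.(\s.r)) false)) (let t = (let a = false in (\b.1)) in (let c = false in 7))) then ((let d = (\e.e) in ((\f.6) true)) + (let g = (let h = true in false) in (let m = 8 in m))) else 1))
step 4: [if@0] (((9 + (6 * 6)) * 0) == (if ((if ((\w.w) true) then ((\p.(\q.p)) false) else ((\r.(\s.r)) false)) (let t = (let a = false in (\b.1)) in (let c = false in 7))) then ((let d = (\e.e) in ((\f.6) true)) + (let g = (let h = true in false) in (let m = 8 in m))) else 1))
step 5: [delta@0.0.1] (((9 + 36) * 0) == (if ((if ((\w.w) true) then ((\p.(\q.p)) false) else ((\r.(\s.r)) false)) (let t = (let a = false in (\b.1)) in (let c = false in 7))) then ((let d = (\e.e) in ((\f.6) true)) + (let g = (let h = true in false) in (let m = 8 in m))) else 1))
step 6: [delta@0.0] ((45 * 0) == (if ((if ((\w.w) true) then ((\p.(\q.p)) false) else ((\r.(\s.r)) false)) (let t = (let a = false in (\b.1)) in (let c = false in 7))) then ((let d = (\e.e) in ((\f.6) true)) + (let g = (let h = true in false) in (let m = 8 in m))) else 1))
step 7: [delta@0] (0 == (if ((if ((\w.w) true) then ((\p.(\q.p)) false) else ((\r.(\s.r)) false)) (let t = (let a = false in (\b.1)) in (let c = false in 7))) then ((let d = (\e.e) in ((\f.6) true)) + (let g = (let h = true in false) in (let m = 8 in m))) else 1))
step 8: [beta@1.0.0.0] (0 == (if ((if true then ((\p.(\q.p)) false) else ((\r.(\s.r)) false)) (let t = (let a = false in (\b.1)) in (let c = false in 7))) then ((let d = (\e.e) in ((\f.6) true)) + (let g = (let h = true in false) in (let m = 8 in m))) else 1))
step 9: [if@1.0.0] (0 == (if (((\p.(\q.p)) false) (let t = (let a = false in (\b.1)) in (let c = false in 7))) then ((let d = (\e.e) in ((\f.6) true)) + (let g = (let h = true in false) in (let m = 8 in m))) else 1))
step 10: [beta@1.0.0] (0 == (if ((\q.false) (let t = (let a = false in (\b.1)) in (let c = false in 7))) then ((let d = (\e.e) in ((\f.6) true)) + (let g = (let h = true in false) in (let m = 8 in m))) else 1))
step 11: [let@1.0.1.0] (0 == (if ((\q.false) (let t = (\b.1) in (let c = false in 7))) then ((let d = (\e.e) in ((\f.6) true)) + (let g = (let h = true in false) in (let m = 8 in m))) else 1))
step 12: [let@1.0.1] (0 == (if ((\q.false) (let c = false in 7)) then ((let d = (\e.e) in ((\f.6) true)) + (let g = (let h = true in false) in (let m = 8 in m))) else 1))
step 13: [let@1.0.1] (0 == (if ((\q.false) 7) then ((let d = (\e.e) in ((\f.6) true)) + (let g = (let h = true in false) in (let m = 8 in m))) else 1))
step 14: [beta@1.0] (0 == (if false then ((let d = (\e.e) in ((\f.6) true)) + (let g = (let h = true in false) in (let m = 8 in m))) else 1))
step 15: [if@1] (0 == 1)
step 16: [delta@root] false

Answer: false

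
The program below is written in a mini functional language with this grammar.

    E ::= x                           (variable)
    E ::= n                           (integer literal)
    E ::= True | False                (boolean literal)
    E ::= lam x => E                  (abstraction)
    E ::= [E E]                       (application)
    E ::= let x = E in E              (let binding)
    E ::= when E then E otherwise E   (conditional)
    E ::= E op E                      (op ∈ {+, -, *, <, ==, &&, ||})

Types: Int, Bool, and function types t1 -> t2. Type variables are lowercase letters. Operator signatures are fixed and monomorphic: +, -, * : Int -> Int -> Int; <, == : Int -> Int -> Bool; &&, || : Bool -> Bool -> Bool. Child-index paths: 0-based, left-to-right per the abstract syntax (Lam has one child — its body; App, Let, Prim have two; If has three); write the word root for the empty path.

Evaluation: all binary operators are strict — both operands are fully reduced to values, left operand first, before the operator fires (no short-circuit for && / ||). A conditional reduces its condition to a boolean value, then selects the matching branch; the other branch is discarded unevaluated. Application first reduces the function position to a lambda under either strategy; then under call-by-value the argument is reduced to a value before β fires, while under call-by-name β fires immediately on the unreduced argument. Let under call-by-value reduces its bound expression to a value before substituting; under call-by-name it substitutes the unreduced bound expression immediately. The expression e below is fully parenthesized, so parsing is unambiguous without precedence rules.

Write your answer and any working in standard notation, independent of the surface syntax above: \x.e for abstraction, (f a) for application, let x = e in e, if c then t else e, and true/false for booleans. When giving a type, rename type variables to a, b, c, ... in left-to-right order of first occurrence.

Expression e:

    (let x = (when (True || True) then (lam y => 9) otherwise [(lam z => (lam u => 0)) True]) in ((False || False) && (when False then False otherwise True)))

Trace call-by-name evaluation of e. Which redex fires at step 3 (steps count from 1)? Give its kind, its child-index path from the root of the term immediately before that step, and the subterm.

Working:
step 0: (let x = (if (true || true) then (\y.9) else ((\z.(\u.0)) true)) in ((false || false) && (if false then false else true)))
step 1: [let@root] ((false || false) && (if false then false else true))
step 2: [delta@0] (false && (if false then false else true))
step 3: [if@1] (false && true)

Answer: if at 1 : (if false then false else true)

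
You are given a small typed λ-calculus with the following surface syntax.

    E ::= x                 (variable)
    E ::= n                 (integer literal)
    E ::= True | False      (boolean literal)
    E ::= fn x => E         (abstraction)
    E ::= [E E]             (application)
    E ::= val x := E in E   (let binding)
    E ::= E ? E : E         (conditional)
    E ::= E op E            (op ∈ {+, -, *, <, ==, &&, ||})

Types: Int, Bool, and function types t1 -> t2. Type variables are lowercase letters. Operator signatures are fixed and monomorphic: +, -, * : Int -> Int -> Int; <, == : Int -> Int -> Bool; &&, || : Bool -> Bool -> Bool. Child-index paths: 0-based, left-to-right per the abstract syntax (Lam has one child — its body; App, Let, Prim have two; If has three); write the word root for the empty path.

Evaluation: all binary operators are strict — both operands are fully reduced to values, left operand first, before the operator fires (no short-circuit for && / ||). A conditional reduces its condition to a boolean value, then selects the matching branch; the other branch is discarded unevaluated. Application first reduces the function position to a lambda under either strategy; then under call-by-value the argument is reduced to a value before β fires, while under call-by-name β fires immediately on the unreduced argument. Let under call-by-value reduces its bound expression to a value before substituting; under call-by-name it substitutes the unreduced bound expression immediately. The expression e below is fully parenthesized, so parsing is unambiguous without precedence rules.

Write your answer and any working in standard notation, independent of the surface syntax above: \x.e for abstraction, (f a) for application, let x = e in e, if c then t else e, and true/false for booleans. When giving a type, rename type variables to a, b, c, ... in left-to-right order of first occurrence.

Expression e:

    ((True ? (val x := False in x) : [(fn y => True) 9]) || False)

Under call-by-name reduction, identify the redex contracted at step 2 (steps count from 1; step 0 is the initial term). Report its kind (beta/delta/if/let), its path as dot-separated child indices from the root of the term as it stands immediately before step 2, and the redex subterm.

Derivation:
step 0: ((if true then (let x = false in x) else ((\y.true) 9)) || false)
step 1: [if@0] ((let x = false in x) || false)
step 2: [let@0] (false || false)

Answer: let at 0 : (let x = false in x)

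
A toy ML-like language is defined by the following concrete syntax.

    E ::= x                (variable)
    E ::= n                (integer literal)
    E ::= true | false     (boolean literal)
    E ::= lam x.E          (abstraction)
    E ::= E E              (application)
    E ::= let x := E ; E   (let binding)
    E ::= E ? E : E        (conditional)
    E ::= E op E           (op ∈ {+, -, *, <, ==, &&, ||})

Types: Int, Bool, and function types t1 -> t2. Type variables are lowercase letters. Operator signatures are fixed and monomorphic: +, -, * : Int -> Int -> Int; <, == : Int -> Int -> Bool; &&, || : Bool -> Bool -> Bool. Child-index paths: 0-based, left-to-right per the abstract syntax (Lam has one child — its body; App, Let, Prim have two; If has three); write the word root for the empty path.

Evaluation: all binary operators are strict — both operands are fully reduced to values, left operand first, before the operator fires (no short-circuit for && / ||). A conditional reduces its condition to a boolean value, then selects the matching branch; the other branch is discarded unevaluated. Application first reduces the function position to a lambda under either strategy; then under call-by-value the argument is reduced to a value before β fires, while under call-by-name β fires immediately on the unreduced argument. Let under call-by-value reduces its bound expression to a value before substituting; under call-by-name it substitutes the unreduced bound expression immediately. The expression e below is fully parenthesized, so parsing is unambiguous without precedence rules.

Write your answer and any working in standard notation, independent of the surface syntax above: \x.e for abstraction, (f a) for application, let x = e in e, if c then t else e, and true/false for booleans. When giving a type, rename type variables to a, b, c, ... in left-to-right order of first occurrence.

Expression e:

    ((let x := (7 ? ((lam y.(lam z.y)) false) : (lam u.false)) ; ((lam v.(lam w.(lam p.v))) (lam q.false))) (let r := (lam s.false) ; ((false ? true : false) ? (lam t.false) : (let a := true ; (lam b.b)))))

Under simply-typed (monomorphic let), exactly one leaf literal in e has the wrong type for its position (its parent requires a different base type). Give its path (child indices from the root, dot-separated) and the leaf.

Answer: 0.0.0 : 7

Derivation:
  unify Int ~ Bool
  FAIL: mismatch Int ~ Bool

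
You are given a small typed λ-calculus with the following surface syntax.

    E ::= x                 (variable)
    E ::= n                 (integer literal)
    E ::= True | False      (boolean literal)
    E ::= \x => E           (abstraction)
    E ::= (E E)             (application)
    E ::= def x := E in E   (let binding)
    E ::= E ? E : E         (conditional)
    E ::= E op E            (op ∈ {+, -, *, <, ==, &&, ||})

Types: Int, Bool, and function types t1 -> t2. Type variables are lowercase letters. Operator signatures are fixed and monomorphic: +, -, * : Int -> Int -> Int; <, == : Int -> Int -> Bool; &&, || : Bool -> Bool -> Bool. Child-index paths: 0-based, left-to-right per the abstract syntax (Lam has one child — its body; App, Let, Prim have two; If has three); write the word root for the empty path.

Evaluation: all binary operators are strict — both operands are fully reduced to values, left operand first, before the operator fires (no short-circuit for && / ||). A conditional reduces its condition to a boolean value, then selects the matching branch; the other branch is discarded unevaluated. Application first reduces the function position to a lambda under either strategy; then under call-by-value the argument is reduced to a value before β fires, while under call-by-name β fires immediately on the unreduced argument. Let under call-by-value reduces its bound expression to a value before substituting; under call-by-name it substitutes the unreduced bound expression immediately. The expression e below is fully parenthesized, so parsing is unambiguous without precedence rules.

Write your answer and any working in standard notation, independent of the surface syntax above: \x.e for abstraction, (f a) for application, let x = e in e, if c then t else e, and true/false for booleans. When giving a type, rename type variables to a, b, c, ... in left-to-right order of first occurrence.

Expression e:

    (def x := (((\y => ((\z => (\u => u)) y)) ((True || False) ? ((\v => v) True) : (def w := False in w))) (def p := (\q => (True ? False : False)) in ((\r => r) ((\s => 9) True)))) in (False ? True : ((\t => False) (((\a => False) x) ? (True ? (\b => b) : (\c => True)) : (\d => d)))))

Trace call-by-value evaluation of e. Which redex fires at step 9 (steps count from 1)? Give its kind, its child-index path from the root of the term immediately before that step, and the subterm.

Derivation:
step 0: (let x = (((\y.((\z.(\u.u)) y)) (if (true || false) then ((\v.v) true) else (let w = false in w))) (let p = (\q.(if true then false else false)) in ((\r.r) ((\s.9) true)))) in (if false then true else ((\t.false) (if ((\a.false) x) then (if true then (\b.b) else (\c.true)) else (\d.d)))))
step 1: [delta@0.0.1.0] (let x = (((\y.((\z.(\u.u)) y)) (if true then ((\v.v) true) else (let w = false in w))) (let p = (\q.(if true then false else false)) in ((\r.r) ((\s.9) true)))) in (if false then true else ((\t.false) (if ((\a.false) x) then (if true then (\b.b) else (\c.true)) else (\d.d)))))
step 2: [if@0.0.1] (let x = (((\y.((\z.(\u.u)) y)) ((\v.v) true)) (let p = (\q.(if true then false else false)) in ((\r.r) ((\s.9) true)))) in (if false then true else ((\t.false) (if ((\a.false) x) then (if true then (\b.b) else (\c.true)) else (\d.d)))))
step 3: [beta@0.0.1] (let x = (((\y.((\z.(\u.u)) y)) true) (let p = (\q.(if true then false else false)) in ((\r.r) ((\s.9) true)))) in (if false then true else ((\t.false) (if ((\a.false) x) then (if true then (\b.b) else (\c.true)) else (\d.d)))))
step 4: [beta@0.0] (let x = (((\z.(\u.u)) true) (let p = (\q.(if true then false else false)) in ((\r.r) ((\s.9) true)))) in (if false then true else ((\t.false) (if ((\a.false) x) then (if true then (\b.b) else (\c.true)) else (\d.d)))))
step 5: [beta@0.0] (let x = ((\u.u) (let p = (\q.(if true then false else false)) in ((\r.r) ((\s.9) true)))) in (if false then true else ((\t.false) (if ((\a.false) x) then (if true then (\b.b) else (\c.true)) else (\d.d)))))
step 6: [let@0.1] (let x = ((\u.u) ((\r.r) ((\s.9) true))) in (if false then true else ((\t.false) (if ((\a.false) x) then (if true then (\b.b) else (\c.true)) else (\d.d)))))
step 7: [beta@0.1.1] (let x = ((\u.u) ((\r.r) 9)) in (if false then true else ((\t.false) (if ((\a.false) x) then (if true then (\b.b) else (\c.true)) else (\d.d)))))
step 8: [beta@0.1] (let x = ((\u.u) 9) in (if false then true else ((\t.false) (if ((\a.false) x) then (if true then (\b.b) else (\c.true)) else (\d.d)))))
step 9: [beta@0] (let x = 9 in (if false then true else ((\t.false) (if ((\a.false) x) then (if true then (\b.b) else (\c.true)) else (\d.d)))))

Answer: beta at 0 : ((\u.u) 9)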